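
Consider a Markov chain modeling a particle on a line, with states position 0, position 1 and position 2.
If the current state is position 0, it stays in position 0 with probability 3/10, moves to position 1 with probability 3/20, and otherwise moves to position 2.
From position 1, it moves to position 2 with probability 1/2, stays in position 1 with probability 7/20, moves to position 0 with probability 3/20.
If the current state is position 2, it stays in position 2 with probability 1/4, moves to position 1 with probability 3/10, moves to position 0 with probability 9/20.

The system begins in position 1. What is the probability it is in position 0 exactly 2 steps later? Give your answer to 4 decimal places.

0.3225

Sum over the intermediate state after 1 step:
P = P(position 1→position 0)·P(position 0→position 0) + P(position 1→position 1)·P(position 1→position 0) + P(position 1→position 2)·P(position 2→position 0)
  = 0.15×0.3 + 0.35×0.15 + 0.5×0.45
  = 0.0450 + 0.0525 + 0.2250 = 0.3225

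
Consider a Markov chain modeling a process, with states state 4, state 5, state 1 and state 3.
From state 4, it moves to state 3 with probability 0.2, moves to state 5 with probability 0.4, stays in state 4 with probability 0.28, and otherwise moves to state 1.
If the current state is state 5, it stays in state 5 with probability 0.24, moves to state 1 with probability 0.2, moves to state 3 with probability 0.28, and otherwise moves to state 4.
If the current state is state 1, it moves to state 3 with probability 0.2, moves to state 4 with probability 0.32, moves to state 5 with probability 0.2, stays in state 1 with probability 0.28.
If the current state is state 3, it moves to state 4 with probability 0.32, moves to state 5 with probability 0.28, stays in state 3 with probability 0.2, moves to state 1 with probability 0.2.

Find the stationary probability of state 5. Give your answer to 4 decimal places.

0.2887

Let the stationary distribution be π with π = πP and π_1 + π_2 + π_3 + π_4 = 1.
π_1 = 0.28·π_1 + 0.28·π_2 + 0.32·π_3 + 0.32·π_4
π_2 = 0.4·π_1 + 0.24·π_2 + 0.2·π_3 + 0.28·π_4
π_3 = 0.12·π_1 + 0.2·π_2 + 0.28·π_3 + 0.2·π_4
Solving with the normalization constraint gives π = (0.2966, 0.2887, 0.1916, 0.2231).
So the stationary probability of state 5 is 0.2887.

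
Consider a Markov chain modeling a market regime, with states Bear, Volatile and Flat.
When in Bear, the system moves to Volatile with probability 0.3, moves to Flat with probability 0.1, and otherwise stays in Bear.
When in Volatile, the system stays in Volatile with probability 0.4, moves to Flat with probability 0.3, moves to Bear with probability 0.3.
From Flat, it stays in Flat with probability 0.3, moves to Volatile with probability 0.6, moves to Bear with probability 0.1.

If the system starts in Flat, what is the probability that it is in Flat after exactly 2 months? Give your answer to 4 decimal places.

0.2800

Sum over the intermediate state after 1 month:
P = P(Flat→Bear)·P(Bear→Flat) + P(Flat→Volatile)·P(Volatile→Flat) + P(Flat→Flat)·P(Flat→Flat)
  = 0.1×0.1 + 0.6×0.3 + 0.3×0.3
  = 0.0100 + 0.1800 + 0.0900 = 0.2800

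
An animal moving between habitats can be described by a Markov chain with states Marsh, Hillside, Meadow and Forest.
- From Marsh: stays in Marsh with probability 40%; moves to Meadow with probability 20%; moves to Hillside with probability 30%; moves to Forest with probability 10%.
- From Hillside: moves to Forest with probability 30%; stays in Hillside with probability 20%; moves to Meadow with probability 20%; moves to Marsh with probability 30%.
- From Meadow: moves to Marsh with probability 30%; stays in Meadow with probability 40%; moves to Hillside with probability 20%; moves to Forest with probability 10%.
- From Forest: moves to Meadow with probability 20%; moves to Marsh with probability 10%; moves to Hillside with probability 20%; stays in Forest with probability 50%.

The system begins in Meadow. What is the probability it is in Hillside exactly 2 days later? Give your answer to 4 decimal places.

Propagate the distribution vector 2 days from Meadow.
After 0 days: (0.0000, 0.0000, 1.0000, 0.0000)
After 1 day: (0.3000, 0.2000, 0.4000, 0.1000)
After 2 days: (0.3100, 0.2300, 0.2800, 0.1800)
P(in Hillside after 2 days) = 0.2300

0.2300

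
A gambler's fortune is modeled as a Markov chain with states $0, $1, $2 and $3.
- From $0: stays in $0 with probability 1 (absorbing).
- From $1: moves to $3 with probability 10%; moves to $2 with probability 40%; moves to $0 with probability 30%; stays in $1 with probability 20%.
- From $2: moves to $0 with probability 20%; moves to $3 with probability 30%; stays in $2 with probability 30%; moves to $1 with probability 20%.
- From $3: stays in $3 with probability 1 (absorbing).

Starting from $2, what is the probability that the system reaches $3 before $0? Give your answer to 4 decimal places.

Let h(s) be the probability of absorption at $3 starting from transient state s. Then h($3) = 1 and h($0) = 0. By first-step analysis:
h($1) = 0.3·0 + 0.2·h($1) + 0.4·h($2) + 0.1·1
h($2) = 0.2·0 + 0.2·h($1) + 0.3·h($2) + 0.3·1
Solving: h($1) = 0.3958, h($2) = 0.5417.
Starting from $2, the probability is 0.5417.

0.5417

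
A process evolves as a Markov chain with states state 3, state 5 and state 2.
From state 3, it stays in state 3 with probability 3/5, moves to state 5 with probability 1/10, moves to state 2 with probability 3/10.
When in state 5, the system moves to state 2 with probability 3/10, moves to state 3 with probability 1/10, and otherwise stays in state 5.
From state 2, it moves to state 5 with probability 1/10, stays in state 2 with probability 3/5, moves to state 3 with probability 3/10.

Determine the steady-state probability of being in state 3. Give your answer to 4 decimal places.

0.3714

Let the stationary distribution be π with π = πP and π_1 + π_2 + π_3 = 1.
π_1 = 0.6·π_1 + 0.1·π_2 + 0.3·π_3
π_2 = 0.1·π_1 + 0.6·π_2 + 0.1·π_3
Solving with the normalization constraint gives π = (0.3714, 0.2000, 0.4286).
So the stationary probability of state 3 is 0.3714.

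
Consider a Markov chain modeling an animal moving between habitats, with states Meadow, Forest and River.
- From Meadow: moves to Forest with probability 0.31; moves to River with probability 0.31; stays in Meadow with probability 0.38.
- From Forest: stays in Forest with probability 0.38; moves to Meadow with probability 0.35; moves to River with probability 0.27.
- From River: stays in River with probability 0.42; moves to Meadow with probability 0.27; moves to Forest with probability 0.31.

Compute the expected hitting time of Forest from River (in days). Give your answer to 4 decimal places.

3.2258

Let t(s) be the expected number of days to first reach Forest from state s, with t(Forest) = 0. Conditioning on the first day:
t(Meadow) = 1 + 0.38·t(Meadow) + 0.31·t(River)
t(River) = 1 + 0.27·t(Meadow) + 0.42·t(River)
Solving: t(Meadow) = 3.2258, t(River) = 3.2258.
Expected days from River to Forest: 3.2258.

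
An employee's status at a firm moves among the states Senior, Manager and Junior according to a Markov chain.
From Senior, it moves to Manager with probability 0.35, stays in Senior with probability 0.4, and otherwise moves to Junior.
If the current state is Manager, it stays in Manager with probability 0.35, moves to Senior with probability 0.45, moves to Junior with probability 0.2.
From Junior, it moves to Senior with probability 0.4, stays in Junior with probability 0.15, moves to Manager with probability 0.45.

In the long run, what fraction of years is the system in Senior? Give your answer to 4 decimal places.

0.4186

Let the stationary distribution be π with π = πP and π_1 + π_2 + π_3 = 1.
π_1 = 0.4·π_1 + 0.45·π_2 + 0.4·π_3
π_2 = 0.35·π_1 + 0.35·π_2 + 0.45·π_3
Solving with the normalization constraint gives π = (0.4186, 0.3710, 0.2104).
So the stationary probability of Senior is 0.4186.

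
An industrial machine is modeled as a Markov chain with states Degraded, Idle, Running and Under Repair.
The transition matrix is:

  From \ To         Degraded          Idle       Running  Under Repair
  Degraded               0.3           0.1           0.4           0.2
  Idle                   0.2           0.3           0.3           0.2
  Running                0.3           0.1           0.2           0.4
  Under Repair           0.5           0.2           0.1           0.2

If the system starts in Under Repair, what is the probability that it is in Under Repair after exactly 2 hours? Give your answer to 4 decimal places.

Propagate the distribution vector 2 hours from Under Repair.
After 0 hours: (0.0000, 0.0000, 0.0000, 1.0000)
After 1 hour: (0.5000, 0.2000, 0.1000, 0.2000)
After 2 hours: (0.3200, 0.1600, 0.3000, 0.2200)
P(in Under Repair after 2 hours) = 0.2200

0.2200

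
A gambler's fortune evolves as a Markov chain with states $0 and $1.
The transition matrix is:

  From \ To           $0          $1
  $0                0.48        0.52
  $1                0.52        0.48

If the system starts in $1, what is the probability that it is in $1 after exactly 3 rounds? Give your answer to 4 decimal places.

0.5000

Propagate the distribution vector 3 rounds from $1.
After 0 rounds: (0.0000, 1.0000)
After 1 round: (0.5200, 0.4800)
After 2 rounds: (0.4992, 0.5008)
After 3 rounds: (0.5000, 0.5000)
P(in $1 after 3 rounds) = 0.5000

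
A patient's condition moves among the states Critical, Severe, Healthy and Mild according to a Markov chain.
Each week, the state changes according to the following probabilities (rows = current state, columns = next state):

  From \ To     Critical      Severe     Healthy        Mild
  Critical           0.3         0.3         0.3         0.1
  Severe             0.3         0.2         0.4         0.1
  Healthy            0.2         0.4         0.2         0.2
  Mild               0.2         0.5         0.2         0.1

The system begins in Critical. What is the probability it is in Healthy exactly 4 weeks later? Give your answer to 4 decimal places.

Propagate the distribution vector 4 weeks from Critical.
After 0 weeks: (1.0000, 0.0000, 0.0000, 0.0000)
After 1 week: (0.3000, 0.3000, 0.3000, 0.1000)
After 2 weeks: (0.2600, 0.3200, 0.2900, 0.1300)
After 3 weeks: (0.2580, 0.3230, 0.2900, 0.1290)
After 4 weeks: (0.2581, 0.3225, 0.2904, 0.1290)
P(in Healthy after 4 weeks) = 0.2904

0.2904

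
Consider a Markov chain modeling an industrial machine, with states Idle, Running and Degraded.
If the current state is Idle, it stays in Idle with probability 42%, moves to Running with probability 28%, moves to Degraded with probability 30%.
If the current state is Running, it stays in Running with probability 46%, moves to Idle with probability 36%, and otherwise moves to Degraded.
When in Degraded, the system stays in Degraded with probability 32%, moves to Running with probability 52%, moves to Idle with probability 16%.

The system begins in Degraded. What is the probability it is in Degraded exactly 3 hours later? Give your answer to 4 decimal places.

0.2508

Propagate the distribution vector 3 hours from Degraded.
After 0 hours: (0.0000, 0.0000, 1.0000)
After 1 hour: (0.1600, 0.5200, 0.3200)
After 2 hours: (0.3056, 0.4504, 0.2440)
After 3 hours: (0.3295, 0.4196, 0.2508)
P(in Degraded after 3 hours) = 0.2508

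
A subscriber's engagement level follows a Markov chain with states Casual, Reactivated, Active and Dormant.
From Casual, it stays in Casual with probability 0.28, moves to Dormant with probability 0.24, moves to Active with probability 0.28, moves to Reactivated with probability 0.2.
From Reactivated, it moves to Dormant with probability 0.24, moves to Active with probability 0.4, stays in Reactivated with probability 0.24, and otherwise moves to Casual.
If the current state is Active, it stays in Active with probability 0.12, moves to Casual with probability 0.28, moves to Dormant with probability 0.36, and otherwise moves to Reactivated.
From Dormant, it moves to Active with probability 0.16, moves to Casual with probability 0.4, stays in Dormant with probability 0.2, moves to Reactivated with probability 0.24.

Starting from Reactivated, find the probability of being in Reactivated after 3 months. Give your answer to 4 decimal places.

Propagate the distribution vector 3 months from Reactivated.
After 0 months: (0.0000, 1.0000, 0.0000, 0.0000)
After 1 month: (0.1200, 0.2400, 0.4000, 0.2400)
After 2 months: (0.2704, 0.2352, 0.2160, 0.2784)
After 3 months: (0.2758, 0.2292, 0.2403, 0.2548)
P(in Reactivated after 3 months) = 0.2292

0.2292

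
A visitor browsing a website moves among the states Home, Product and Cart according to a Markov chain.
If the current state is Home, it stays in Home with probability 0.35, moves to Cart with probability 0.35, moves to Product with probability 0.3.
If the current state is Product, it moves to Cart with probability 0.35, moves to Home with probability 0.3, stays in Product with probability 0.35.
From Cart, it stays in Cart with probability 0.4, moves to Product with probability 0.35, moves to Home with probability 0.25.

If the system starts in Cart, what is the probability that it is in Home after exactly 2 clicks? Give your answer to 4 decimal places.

0.2925

Sum over the intermediate state after 1 click:
P = P(Cart→Home)·P(Home→Home) + P(Cart→Product)·P(Product→Home) + P(Cart→Cart)·P(Cart→Home)
  = 0.25×0.35 + 0.35×0.3 + 0.4×0.25
  = 0.0875 + 0.1050 + 0.1000 = 0.2925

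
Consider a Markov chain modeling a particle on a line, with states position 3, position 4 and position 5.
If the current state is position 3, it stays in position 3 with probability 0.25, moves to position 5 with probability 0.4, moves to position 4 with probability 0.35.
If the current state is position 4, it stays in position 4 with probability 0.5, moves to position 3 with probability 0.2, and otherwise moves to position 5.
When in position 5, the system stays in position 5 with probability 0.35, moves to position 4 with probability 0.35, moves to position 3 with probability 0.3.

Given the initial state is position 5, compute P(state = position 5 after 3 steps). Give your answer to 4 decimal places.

0.3424

Propagate the distribution vector 3 steps from position 5.
After 0 steps: (0.0000, 0.0000, 1.0000)
After 1 step: (0.3000, 0.3500, 0.3500)
After 2 steps: (0.2500, 0.4025, 0.3475)
After 3 steps: (0.2473, 0.4104, 0.3424)
P(in position 5 after 3 steps) = 0.3424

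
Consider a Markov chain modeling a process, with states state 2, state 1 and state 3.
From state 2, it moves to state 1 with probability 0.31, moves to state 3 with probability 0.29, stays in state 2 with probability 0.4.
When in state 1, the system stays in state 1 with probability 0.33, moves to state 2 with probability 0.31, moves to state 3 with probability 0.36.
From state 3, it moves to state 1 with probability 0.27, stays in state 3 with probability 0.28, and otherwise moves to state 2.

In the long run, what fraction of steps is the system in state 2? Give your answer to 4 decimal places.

0.3881

Let the stationary distribution be π with π = πP and π_1 + π_2 + π_3 = 1.
π_1 = 0.4·π_1 + 0.31·π_2 + 0.45·π_3
π_2 = 0.31·π_1 + 0.33·π_2 + 0.27·π_3
Solving with the normalization constraint gives π = (0.3881, 0.3037, 0.3082).
So the stationary probability of state 2 is 0.3881.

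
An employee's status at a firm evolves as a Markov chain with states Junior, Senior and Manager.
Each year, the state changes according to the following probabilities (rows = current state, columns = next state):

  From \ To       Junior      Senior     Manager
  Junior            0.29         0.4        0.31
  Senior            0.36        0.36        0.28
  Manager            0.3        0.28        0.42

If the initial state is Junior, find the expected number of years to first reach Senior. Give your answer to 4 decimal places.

2.7917

Let t(s) be the expected number of years to first reach Senior from state s, with t(Senior) = 0. Conditioning on the first year:
t(Junior) = 1 + 0.29·t(Junior) + 0.31·t(Manager)
t(Manager) = 1 + 0.3·t(Junior) + 0.42·t(Manager)
Solving: t(Junior) = 2.7917, t(Manager) = 3.1681.
Expected years from Junior to Senior: 2.7917.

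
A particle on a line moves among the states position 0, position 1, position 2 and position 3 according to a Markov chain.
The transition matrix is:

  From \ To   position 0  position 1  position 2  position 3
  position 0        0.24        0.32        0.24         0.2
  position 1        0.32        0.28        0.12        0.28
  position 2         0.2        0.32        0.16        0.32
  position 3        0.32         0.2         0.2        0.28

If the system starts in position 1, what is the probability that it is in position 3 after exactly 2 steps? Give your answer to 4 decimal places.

0.2592

Propagate the distribution vector 2 steps from position 1.
After 0 steps: (0.0000, 1.0000, 0.0000, 0.0000)
After 1 step: (0.3200, 0.2800, 0.1200, 0.2800)
After 2 steps: (0.2800, 0.2752, 0.1856, 0.2592)
P(in position 3 after 2 steps) = 0.2592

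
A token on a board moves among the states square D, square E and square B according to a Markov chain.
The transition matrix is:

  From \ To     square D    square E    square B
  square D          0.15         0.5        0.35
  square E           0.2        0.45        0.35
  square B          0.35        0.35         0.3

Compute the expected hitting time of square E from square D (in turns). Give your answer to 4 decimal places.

2.2222

Let t(s) be the expected number of turns to first reach square E from state s, with t(square E) = 0. Conditioning on the first turn:
t(square D) = 1 + 0.15·t(square D) + 0.35·t(square B)
t(square B) = 1 + 0.35·t(square D) + 0.3·t(square B)
Solving: t(square D) = 2.2222, t(square B) = 2.5397.
Expected turns from square D to square E: 2.2222.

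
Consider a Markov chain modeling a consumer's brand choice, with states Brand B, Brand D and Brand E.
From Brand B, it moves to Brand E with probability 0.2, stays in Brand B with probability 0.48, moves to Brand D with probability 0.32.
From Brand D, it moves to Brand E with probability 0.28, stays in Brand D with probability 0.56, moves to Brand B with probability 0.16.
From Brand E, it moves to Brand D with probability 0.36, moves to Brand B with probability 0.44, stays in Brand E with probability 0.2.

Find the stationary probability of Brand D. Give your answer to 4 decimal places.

0.4334

Let the stationary distribution be π with π = πP and π_1 + π_2 + π_3 = 1.
π_1 = 0.48·π_1 + 0.16·π_2 + 0.44·π_3
π_2 = 0.32·π_1 + 0.56·π_2 + 0.36·π_3
Solving with the normalization constraint gives π = (0.3319, 0.4334, 0.2347).
So the stationary probability of Brand D is 0.4334.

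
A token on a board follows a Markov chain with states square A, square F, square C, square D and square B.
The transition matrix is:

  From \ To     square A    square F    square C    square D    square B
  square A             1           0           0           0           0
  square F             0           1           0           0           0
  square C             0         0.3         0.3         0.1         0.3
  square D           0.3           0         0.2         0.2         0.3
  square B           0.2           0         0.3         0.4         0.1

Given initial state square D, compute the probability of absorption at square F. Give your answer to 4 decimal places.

Let h(s) be the probability of absorption at square F starting from transient state s. Then h(square F) = 1 and h(square A) = 0. By first-step analysis:
h(square C) = 0.3·1 + 0.3·h(square C) + 0.1·h(square D) + 0.3·h(square B)
h(square D) = 0.3·0 + 0.2·h(square C) + 0.2·h(square D) + 0.3·h(square B)
h(square B) = 0.2·0 + 0.3·h(square C) + 0.4·h(square D) + 0.1·h(square B)
Solving: h(square C) = 0.6061, h(square D) = 0.2727, h(square B) = 0.3232.
Starting from square D, the probability is 0.2727.

0.2727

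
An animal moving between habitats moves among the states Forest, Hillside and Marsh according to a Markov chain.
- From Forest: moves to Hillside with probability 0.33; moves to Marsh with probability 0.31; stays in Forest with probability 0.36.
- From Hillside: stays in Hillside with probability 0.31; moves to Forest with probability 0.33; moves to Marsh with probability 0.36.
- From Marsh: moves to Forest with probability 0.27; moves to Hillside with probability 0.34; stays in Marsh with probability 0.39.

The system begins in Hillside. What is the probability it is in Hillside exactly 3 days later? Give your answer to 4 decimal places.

Propagate the distribution vector 3 days from Hillside.
After 0 days: (0.0000, 1.0000, 0.0000)
After 1 day: (0.3300, 0.3100, 0.3600)
After 2 days: (0.3183, 0.3274, 0.3543)
After 3 days: (0.3183, 0.3270, 0.3547)
P(in Hillside after 3 days) = 0.3270

0.3270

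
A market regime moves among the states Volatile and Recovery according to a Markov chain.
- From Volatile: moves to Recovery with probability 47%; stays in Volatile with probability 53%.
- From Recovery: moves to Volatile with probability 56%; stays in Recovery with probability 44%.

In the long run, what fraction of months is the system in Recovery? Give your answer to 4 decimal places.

0.4563

Let the stationary distribution be π with π = πP and π_1 + π_2 = 1.
π_1 = 0.53·π_1 + 0.56·π_2
Solving with the normalization constraint gives π = (0.5437, 0.4563).
So the stationary probability of Recovery is 0.4563.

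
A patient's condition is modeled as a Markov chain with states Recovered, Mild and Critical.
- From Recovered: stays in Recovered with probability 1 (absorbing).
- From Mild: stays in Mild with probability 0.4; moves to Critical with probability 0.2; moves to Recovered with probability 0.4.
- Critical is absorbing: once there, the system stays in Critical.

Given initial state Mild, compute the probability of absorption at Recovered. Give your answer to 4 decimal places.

Let h(s) be the probability of absorption at Recovered starting from transient state s. Then h(Recovered) = 1 and h(Critical) = 0. By first-step analysis:
h(Mild) = 0.4·1 + 0.4·h(Mild) + 0.2·0
Solving: h(Mild) = 0.6667.
Starting from Mild, the probability is 0.6667.

0.6667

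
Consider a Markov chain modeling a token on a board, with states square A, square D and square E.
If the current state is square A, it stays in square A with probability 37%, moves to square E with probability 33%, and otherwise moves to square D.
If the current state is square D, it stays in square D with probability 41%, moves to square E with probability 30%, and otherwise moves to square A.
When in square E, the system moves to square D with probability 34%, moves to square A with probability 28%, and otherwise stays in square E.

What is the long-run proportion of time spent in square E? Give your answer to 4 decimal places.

Let the stationary distribution be π with π = πP and π_1 + π_2 + π_3 = 1.
π_1 = 0.37·π_1 + 0.29·π_2 + 0.28·π_3
π_2 = 0.3·π_1 + 0.41·π_2 + 0.34·π_3
Solving with the normalization constraint gives π = (0.3116, 0.3522, 0.3362).
So the stationary probability of square E is 0.3362.

0.3362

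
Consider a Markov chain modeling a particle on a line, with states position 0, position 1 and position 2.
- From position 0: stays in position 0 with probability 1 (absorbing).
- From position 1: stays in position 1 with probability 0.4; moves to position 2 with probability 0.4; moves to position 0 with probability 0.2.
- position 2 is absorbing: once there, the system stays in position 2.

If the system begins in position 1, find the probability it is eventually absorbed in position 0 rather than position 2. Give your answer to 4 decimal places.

Let h(s) be the probability of absorption at position 0 starting from transient state s. Then h(position 0) = 1 and h(position 2) = 0. By first-step analysis:
h(position 1) = 0.2·1 + 0.4·h(position 1) + 0.4·0
Solving: h(position 1) = 0.3333.
Starting from position 1, the probability is 0.3333.

0.3333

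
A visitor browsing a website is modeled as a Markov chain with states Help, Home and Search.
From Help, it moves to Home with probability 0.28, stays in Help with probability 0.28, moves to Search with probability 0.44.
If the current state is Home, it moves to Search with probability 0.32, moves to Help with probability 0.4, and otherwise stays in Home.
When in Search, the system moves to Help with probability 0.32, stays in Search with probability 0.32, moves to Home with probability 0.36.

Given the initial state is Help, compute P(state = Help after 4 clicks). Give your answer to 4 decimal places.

0.3314

Propagate the distribution vector 4 clicks from Help.
After 0 clicks: (1.0000, 0.0000, 0.0000)
After 1 click: (0.2800, 0.2800, 0.4400)
After 2 clicks: (0.3312, 0.3152, 0.3536)
After 3 clicks: (0.3320, 0.3083, 0.3597)
After 4 clicks: (0.3314, 0.3088, 0.3598)
P(in Help after 4 clicks) = 0.3314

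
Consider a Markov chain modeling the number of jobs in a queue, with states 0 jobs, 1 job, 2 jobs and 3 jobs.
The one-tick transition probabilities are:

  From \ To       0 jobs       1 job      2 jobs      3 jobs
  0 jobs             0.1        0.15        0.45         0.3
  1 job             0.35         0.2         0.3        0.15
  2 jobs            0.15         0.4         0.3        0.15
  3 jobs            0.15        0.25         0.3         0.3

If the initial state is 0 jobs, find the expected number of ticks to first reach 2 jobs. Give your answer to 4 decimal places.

2.6232

Let t(s) be the expected number of ticks to first reach 2 jobs from state s, with t(2 jobs) = 0. Conditioning on the first tick:
t(0 jobs) = 1 + 0.1·t(0 jobs) + 0.15·t(1 job) + 0.3·t(3 jobs)
t(1 job) = 1 + 0.35·t(0 jobs) + 0.2·t(1 job) + 0.15·t(3 jobs)
t(3 jobs) = 1 + 0.15·t(0 jobs) + 0.25·t(1 job) + 0.3·t(3 jobs)
Solving: t(0 jobs) = 2.6232, t(1 job) = 2.9698, t(3 jobs) = 3.0513.
Expected ticks from 0 jobs to 2 jobs: 2.6232.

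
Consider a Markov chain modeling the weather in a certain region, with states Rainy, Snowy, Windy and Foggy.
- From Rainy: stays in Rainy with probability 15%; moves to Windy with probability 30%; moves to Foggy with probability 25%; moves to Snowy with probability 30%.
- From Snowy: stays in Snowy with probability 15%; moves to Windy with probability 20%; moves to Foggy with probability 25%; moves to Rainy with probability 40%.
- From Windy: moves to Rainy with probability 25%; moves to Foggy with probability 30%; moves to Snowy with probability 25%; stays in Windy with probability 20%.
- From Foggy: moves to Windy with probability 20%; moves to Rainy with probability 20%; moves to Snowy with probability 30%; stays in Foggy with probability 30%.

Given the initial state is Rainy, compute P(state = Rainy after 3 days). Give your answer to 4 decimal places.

0.2454

Propagate the distribution vector 3 days from Rainy.
After 0 days: (1.0000, 0.0000, 0.0000, 0.0000)
After 1 day: (0.1500, 0.3000, 0.3000, 0.2500)
After 2 days: (0.2675, 0.2400, 0.2150, 0.2775)
After 3 days: (0.2454, 0.2533, 0.2268, 0.2746)
P(in Rainy after 3 days) = 0.2454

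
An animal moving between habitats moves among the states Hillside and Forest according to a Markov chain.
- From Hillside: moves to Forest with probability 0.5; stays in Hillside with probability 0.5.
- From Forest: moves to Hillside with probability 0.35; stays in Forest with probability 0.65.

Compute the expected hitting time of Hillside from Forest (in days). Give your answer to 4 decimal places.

2.8571

Let t(s) be the expected number of days to first reach Hillside from state s, with t(Hillside) = 0. Conditioning on the first day:
t(Forest) = 1 + 0.65·t(Forest)
Solving: t(Forest) = 2.8571.
Expected days from Forest to Hillside: 2.8571.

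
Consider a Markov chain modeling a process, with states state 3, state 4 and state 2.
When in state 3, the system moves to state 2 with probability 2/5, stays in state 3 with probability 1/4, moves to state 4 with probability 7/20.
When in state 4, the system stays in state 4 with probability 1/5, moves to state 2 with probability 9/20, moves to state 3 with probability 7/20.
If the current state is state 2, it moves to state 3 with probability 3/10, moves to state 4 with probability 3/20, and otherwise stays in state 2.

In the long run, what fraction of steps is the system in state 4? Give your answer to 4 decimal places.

0.2203

Let the stationary distribution be π with π = πP and π_1 + π_2 + π_3 = 1.
π_1 = 0.25·π_1 + 0.35·π_2 + 0.3·π_3
π_2 = 0.35·π_1 + 0.2·π_2 + 0.15·π_3
Solving with the normalization constraint gives π = (0.2962, 0.2203, 0.4835).
So the stationary probability of state 4 is 0.2203.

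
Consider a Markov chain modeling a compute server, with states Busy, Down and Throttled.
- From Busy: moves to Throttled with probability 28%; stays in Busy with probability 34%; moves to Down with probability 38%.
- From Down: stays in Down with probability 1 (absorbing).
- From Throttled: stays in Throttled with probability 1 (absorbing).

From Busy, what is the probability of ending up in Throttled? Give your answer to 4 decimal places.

Let h(s) be the probability of absorption at Throttled starting from transient state s. Then h(Throttled) = 1 and h(Down) = 0. By first-step analysis:
h(Busy) = 0.34·h(Busy) + 0.38·0 + 0.28·1
Solving: h(Busy) = 0.4242.
Starting from Busy, the probability is 0.4242.

0.4242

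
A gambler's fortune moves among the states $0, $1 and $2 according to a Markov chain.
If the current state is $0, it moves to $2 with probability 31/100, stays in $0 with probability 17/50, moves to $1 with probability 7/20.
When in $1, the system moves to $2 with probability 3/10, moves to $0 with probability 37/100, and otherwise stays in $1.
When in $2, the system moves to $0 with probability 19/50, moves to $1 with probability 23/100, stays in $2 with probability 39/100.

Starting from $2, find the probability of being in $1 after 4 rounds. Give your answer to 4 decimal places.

0.3038

Propagate the distribution vector 4 rounds from $2.
After 0 rounds: (0.0000, 0.0000, 1.0000)
After 1 round: (0.3800, 0.2300, 0.3900)
After 2 rounds: (0.3625, 0.2986, 0.3389)
After 3 rounds: (0.3625, 0.3034, 0.3341)
After 4 rounds: (0.3625, 0.3038, 0.3337)
P(in $1 after 4 rounds) = 0.3038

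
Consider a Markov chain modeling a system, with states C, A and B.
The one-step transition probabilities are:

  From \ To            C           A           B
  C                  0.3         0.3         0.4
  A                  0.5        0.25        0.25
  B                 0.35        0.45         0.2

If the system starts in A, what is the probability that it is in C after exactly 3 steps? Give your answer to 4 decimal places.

0.3806

Propagate the distribution vector 3 steps from A.
After 0 steps: (0.0000, 1.0000, 0.0000)
After 1 step: (0.5000, 0.2500, 0.2500)
After 2 steps: (0.3625, 0.3250, 0.3125)
After 3 steps: (0.3806, 0.3306, 0.2888)
P(in C after 3 steps) = 0.3806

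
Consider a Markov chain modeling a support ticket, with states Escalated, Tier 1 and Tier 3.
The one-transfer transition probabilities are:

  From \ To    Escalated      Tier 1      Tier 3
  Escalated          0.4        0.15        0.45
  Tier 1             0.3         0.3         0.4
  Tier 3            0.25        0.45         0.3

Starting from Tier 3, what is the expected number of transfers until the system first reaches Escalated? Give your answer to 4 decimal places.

Let t(s) be the expected number of transfers to first reach Escalated from state s, with t(Escalated) = 0. Conditioning on the first transfer:
t(Tier 1) = 1 + 0.3·t(Tier 1) + 0.4·t(Tier 3)
t(Tier 3) = 1 + 0.45·t(Tier 1) + 0.3·t(Tier 3)
Solving: t(Tier 1) = 3.5484, t(Tier 3) = 3.7097.
Expected transfers from Tier 3 to Escalated: 3.7097.

3.7097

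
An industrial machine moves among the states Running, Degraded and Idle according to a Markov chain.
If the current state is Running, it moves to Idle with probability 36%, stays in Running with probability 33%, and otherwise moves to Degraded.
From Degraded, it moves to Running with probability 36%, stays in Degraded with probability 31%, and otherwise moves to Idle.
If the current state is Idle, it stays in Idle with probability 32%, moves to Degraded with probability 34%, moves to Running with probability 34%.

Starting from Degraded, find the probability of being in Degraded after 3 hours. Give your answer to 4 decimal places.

Propagate the distribution vector 3 hours from Degraded.
After 0 hours: (0.0000, 1.0000, 0.0000)
After 1 hour: (0.3600, 0.3100, 0.3300)
After 2 hours: (0.3426, 0.3199, 0.3375)
After 3 hours: (0.3430, 0.3201, 0.3369)
P(in Degraded after 3 hours) = 0.3201

0.3201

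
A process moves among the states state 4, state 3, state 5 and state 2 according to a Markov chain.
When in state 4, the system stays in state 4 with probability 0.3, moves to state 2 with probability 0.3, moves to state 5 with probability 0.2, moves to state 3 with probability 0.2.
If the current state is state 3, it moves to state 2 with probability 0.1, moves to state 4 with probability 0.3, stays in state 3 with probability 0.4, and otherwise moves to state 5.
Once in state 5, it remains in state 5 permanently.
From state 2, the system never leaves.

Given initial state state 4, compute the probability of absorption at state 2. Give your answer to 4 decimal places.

Let h(s) be the probability of absorption at state 2 starting from transient state s. Then h(state 2) = 1 and h(state 5) = 0. By first-step analysis:
h(state 4) = 0.3·h(state 4) + 0.2·h(state 3) + 0.2·0 + 0.3·1
h(state 3) = 0.3·h(state 4) + 0.4·h(state 3) + 0.2·0 + 0.1·1
Solving: h(state 4) = 0.5556, h(state 3) = 0.4444.
Starting from state 4, the probability is 0.5556.

0.5556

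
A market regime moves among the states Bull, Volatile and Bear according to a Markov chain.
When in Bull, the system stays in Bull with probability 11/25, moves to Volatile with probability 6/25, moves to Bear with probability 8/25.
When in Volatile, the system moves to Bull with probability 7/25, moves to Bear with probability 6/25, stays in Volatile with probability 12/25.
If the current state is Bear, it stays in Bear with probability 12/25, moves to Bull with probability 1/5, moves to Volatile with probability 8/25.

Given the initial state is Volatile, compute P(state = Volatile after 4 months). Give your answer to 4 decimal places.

Propagate the distribution vector 4 months from Volatile.
After 0 months: (0.0000, 1.0000, 0.0000)
After 1 month: (0.2800, 0.4800, 0.2400)
After 2 months: (0.3056, 0.3744, 0.3200)
After 3 months: (0.3033, 0.3555, 0.3412)
After 4 months: (0.3012, 0.3526, 0.3462)
P(in Volatile after 4 months) = 0.3526

0.3526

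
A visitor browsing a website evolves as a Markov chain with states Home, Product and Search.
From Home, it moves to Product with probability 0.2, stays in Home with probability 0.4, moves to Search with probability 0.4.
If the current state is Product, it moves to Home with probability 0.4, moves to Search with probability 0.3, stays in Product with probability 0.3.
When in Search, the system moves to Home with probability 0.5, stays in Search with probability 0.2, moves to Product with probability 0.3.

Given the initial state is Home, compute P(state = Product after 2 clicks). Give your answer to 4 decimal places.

0.2600

Sum over the intermediate state after 1 click:
P = P(Home→Home)·P(Home→Product) + P(Home→Product)·P(Product→Product) + P(Home→Search)·P(Search→Product)
  = 0.4×0.2 + 0.2×0.3 + 0.4×0.3
  = 0.0800 + 0.0600 + 0.1200 = 0.2600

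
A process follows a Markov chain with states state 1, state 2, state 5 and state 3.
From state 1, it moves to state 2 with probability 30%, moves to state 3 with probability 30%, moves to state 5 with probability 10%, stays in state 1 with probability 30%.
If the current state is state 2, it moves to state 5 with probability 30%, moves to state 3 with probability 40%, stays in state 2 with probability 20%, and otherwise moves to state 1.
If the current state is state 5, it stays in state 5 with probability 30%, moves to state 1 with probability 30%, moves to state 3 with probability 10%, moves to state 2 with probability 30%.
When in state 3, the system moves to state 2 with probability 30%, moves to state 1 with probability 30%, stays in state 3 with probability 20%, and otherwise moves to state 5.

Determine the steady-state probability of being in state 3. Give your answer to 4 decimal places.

0.2566

Let the stationary distribution be π with π = πP and π_1 + π_2 + π_3 + π_4 = 1.
π_1 = 0.3·π_1 + 0.1·π_2 + 0.3·π_3 + 0.3·π_4
π_2 = 0.3·π_1 + 0.2·π_2 + 0.3·π_3 + 0.3·π_4
π_3 = 0.1·π_1 + 0.3·π_2 + 0.3·π_3 + 0.2·π_4
Solving with the normalization constraint gives π = (0.2455, 0.2727, 0.2253, 0.2566).
So the stationary probability of state 3 is 0.2566.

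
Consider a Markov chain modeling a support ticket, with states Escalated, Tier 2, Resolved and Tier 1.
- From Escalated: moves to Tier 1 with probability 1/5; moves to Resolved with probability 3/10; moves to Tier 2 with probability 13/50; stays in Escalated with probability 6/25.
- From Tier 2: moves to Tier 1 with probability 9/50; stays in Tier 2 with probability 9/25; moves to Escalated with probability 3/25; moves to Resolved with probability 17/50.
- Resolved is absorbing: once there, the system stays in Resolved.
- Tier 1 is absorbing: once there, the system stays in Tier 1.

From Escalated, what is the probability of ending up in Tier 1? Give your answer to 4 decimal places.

Let h(s) be the probability of absorption at Tier 1 starting from transient state s. Then h(Tier 1) = 1 and h(Resolved) = 0. By first-step analysis:
h(Escalated) = 0.24·h(Escalated) + 0.26·h(Tier 2) + 0.3·0 + 0.2·1
h(Tier 2) = 0.12·h(Escalated) + 0.36·h(Tier 2) + 0.34·0 + 0.18·1
Solving: h(Escalated) = 0.3840, h(Tier 2) = 0.3533.
Starting from Escalated, the probability is 0.3840.

0.3840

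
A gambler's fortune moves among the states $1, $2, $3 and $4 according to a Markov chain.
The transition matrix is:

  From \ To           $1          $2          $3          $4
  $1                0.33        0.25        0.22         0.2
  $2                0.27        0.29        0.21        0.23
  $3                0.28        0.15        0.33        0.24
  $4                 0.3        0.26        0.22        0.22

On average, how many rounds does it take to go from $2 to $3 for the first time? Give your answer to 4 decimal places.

4.6483

Let t(s) be the expected number of rounds to first reach $3 from state s, with t($3) = 0. Conditioning on the first round:
t($1) = 1 + 0.33·t($1) + 0.25·t($2) + 0.2·t($4)
t($2) = 1 + 0.27·t($1) + 0.29·t($2) + 0.23·t($4)
t($4) = 1 + 0.3·t($1) + 0.26·t($2) + 0.22·t($4)
Solving: t($1) = 4.6004, t($2) = 4.6483, t($4) = 4.6009.
Expected rounds from $2 to $3: 4.6483.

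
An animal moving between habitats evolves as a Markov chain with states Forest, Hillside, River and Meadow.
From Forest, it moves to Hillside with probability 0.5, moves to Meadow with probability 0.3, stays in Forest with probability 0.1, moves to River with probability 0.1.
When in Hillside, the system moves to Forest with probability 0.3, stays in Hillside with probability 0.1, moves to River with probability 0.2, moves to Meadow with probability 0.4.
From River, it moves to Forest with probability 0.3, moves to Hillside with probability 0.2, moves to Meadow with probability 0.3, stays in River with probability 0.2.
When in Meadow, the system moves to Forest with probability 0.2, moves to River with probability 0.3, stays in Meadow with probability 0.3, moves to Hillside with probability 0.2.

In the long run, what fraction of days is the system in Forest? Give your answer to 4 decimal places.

0.2230

Let the stationary distribution be π with π = πP and π_1 + π_2 + π_3 + π_4 = 1.
π_1 = 0.1·π_1 + 0.3·π_2 + 0.3·π_3 + 0.2·π_4
π_2 = 0.5·π_1 + 0.1·π_2 + 0.2·π_3 + 0.2·π_4
π_3 = 0.1·π_1 + 0.2·π_2 + 0.2·π_3 + 0.3·π_4
Solving with the normalization constraint gives π = (0.2230, 0.2426, 0.2101, 0.3243).
So the stationary probability of Forest is 0.2230.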